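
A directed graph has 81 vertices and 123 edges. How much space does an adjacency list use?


Adjacency list: one list head per vertex + one entry per edge
Vertex heads: 81
Edge entries: 123
Total = 81 + 123 = 204


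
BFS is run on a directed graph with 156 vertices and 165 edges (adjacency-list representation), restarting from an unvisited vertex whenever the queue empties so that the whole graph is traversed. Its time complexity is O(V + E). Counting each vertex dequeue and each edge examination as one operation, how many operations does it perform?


A full BFS traversal dequeues each vertex exactly once and examines each directed edge exactly once.
V = 156 (vertex processing cost)
E = 165 (edge examination cost)
Total operations proportional to V + E = 156 + 165 = 321


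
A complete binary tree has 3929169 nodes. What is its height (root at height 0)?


In a complete binary tree, level k holds nodes 2^k .. 2^(k+1)-1 (1-indexed).
Height = floor(log2(n)) = floor(log2(3929169)) = 21
Check: 2^21 = 2097152 <= 3929169 < 4194304 = 2^22


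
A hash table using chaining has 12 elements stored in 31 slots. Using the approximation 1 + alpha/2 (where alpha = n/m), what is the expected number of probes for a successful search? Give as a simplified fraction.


Load factor alpha = n/m = 12/31
Expected probes = 1 + alpha/2 = 1 + 12/(2*31)
= 1 + 12/62
= 62/62 + 12/62
= 74/62
Simplify: 37/31


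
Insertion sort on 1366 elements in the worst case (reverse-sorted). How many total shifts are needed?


In the worst case (reverse-sorted), each element shifts past all previous:
  Element 1: 1 shifts
  Element 2: 2 shifts
  Element 3: 3 shifts
  Element 4: 4 shifts
  Element 5: 5 shifts
  ...
  Element 1365: 1365 shifts
Total = 1 + 2 + ... + 1365
= 1366*(1366-1)/2 = 932295


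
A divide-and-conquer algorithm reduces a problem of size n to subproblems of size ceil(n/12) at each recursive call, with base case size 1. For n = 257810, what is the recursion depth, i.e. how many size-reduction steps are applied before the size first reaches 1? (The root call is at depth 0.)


Each step divides the size by 12 (rounding up); after k steps the size is ceil(n/12^k), which equals 1 exactly when 12^k >= n.
So the depth is the smallest k with 12^k >= 257810, i.e. ceil(log_12(257810)).
12^5 = 248832 < 257810 <= 2985984 = 12^6
Recursion depth = 6


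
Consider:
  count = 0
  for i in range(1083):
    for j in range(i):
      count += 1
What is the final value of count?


For each i, the inner loop runs i times:
  i=0: inner runs 0 times
  i=1: inner runs 1 time
  i=2: inner runs 2 times
  i=3: inner runs 3 times
  i=4: inner runs 4 times
  i=5: inner runs 5 times
  i=6: inner runs 6 times
  i=7: inner runs 7 times
  ...
Total = 0 + 1 + 2 + ... + 1082 = 1083*(1083-1)/2 = 585903


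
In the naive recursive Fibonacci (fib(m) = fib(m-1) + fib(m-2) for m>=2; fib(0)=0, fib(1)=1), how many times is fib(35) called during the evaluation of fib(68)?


Let N(m) = number of times fib(m) is called while evaluating fib(68).
N(68) = 1 (the initial call).
N(67) = 1 (only fib(68) calls it).
For 1 <= m <= 66: fib(m) is called by fib(m+1) and fib(m+2), so
  N(m) = N(m+1) + N(m+2).
fib(0) is called only by fib(2), so N(0) = N(2).
Walk down from m=68:
  N(68)=1, N(67)=1, N(66)=2, N(65)=3, N(64)=5, N(63)=8, N(62)=13, N(61)=21, N(60)=34, N(59)=55, N(58)=89, N(57)=144, N(56)=233, N(55)=377, N(54)=610, N(53)=987, N(52)=1597, N(51)=2584, N(50)=4181, N(49)=6765, N(48)=10946, N(47)=17711, N(46)=28657, N(45)=46368, N(44)=75025, N(43)=121393, N(42)=196418, N(41)=317811, N(40)=514229, N(39)=832040, N(38)=1346269, N(37)=2178309, N(36)=3524578, N(35)=5702887
N(35) = 5702887


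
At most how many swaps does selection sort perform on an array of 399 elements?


Each of the 398 passes places one element in its final position.
Pass 1: swap minimum into position 0
Pass 2: swap minimum of remaining into position 1
...
Pass 398: last two elements, one swap
Maximum swaps = 399 - 1 = 398


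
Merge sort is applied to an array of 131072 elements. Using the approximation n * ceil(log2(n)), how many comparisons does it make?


Merge sort divides the array into halves recursively.
Number of levels = ceil(log2(131072)) = 17
At each level, approximately n = 131072 comparisons are needed for merging.
Total comparisons ~ n * ceil(log2(n)) = 131072 * 17 = 2228224


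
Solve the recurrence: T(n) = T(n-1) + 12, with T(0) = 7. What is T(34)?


Unrolling the recurrence:
T(34) = T(33) + 12
       = T(32) + 12 + 12
       = T(31) + 12*3
       ...
       = T(0) + 12*34
       = 7 + 408 = 415


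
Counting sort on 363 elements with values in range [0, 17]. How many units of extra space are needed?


Output array size: 363 (to store sorted result)
Count array size: 18 (one slot per possible value, range 0 to 17)
Total extra space = 363 + 18 = 381


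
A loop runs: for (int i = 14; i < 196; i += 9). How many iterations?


Loop starts at i = 14, increments by 9, stops when i >= 196.
Number of iterations = ceil((196 - 14) / 9)
= ceil(182 / 9)
= 21


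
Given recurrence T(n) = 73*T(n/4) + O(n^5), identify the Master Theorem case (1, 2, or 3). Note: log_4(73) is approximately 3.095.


Master Theorem parameters: a=73, b=4, c=5
log_b(a) = 3.095
Compare b^c with a: 4^5 = 1024 > 73, so c > log_b(a).
Comparing c=5 vs log_b(a)=3.095:
5 > 3.095 => Case 3
Result: T(n) = O(n^5)
Master Theorem case = 3


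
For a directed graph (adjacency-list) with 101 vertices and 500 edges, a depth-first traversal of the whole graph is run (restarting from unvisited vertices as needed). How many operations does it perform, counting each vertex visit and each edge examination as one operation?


A full DFS traversal visits each vertex once and examines each edge once.
V = 101
E = 500
Sum = 101 + 500 = 601


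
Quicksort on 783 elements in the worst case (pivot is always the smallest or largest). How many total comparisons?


In the worst case, each partition step picks the worst pivot:
  Partition 1: 782 comparisons (n-1 elements to compare)
  Partition 2: 781 comparisons
  Partition 3: 780 comparisons
  Partition 4: 779 comparisons
  Partition 5: 778 comparisons
  ...
  Last partition: 0 comparisons
Total = (n-1) + (n-2) + ... + 1 + 0 = n*(n-1)/2
= 783*782/2 = 306153


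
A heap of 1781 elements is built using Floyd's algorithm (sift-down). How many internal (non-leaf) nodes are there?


Leaf nodes occupy roughly half the array.
Sift-down is called for each internal node, starting from the last one.
Internal nodes = floor(n/2) = floor(1781/2) = 890


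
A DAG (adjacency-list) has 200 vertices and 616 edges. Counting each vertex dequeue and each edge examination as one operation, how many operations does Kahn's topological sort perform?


V = 200 (vertex processing)
E = 616 (edge processing)
V + E = 200 + 616 = 816


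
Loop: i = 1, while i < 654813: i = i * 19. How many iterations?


i multiplies by 19 each step:
i = 1 -> 19 -> 361 -> 6859 -> 130321 -> 2476099 (stop)
Iterations = ceil(log_19(654813)) = 5


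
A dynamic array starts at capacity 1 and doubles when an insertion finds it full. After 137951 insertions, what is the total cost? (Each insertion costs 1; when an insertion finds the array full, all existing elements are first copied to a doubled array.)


Insertion cost: 137951 (one per element)
Resizes occur just before inserting elements 2, 3, 5, 9, ...
Elements copied at each resize: 1 + 2 + 4 + 8 + 16 + 32 + 64 + 128 + 256 + 512 + 1024 + 2048 + 4096 + 8192 + 16384 + 32768 + 65536 + 131072
Sum of copies = 262143 (geometric series: 2^k - 1)
Total = 137951 + 262143 = 400094


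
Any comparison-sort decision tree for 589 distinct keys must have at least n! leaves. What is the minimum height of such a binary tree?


A binary decision tree of height h has at most 2^h leaves and needs at least n! of them, so h >= ceil(log2(n!)).
589! is far too large to multiply out, so use Stirling's series:
  ln(n!) ~ n ln n - n + (1/2) ln(2 pi n) + 1/(12n)  (error below 1/(360 n^3), negligible here)
  ln(589) = 6.3784262
  n ln n = 589 * 6.3784262 = 3756.8930
  (1/2) ln(2 pi * 589) = (1/2) ln(3700.7961) = 4.1082
  1/(12*589) = 0.0001
  ln(589!) ~ 3756.8930 - 589 + 4.1082 + 0.0001 = 3172.0013
Convert to base 2: log2(589!) = 3172.0013 / ln 2 = 3172.0013 / 0.69314718 = 4576.2305
ceil(4576.2305) = 4577


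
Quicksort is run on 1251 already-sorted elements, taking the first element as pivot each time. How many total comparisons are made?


Sum of comparisons per partition:
1250 + 1249 + ... + 1 + 0
= 1251 * (1251 - 1) / 2
= 1251 * 1250 / 2
= 781875


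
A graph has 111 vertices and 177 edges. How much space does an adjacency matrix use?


Adjacency matrix: V x V grid of entries
Space = V^2 = 111^2 = 111 * 111 = 12321


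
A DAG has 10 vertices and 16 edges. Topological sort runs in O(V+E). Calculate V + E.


V = 10 (vertex processing)
E = 16 (edge processing)
V + E = 10 + 16 = 26


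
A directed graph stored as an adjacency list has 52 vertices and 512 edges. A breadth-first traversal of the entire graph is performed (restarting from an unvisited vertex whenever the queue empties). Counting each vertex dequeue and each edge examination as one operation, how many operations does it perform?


A full BFS traversal dequeues each vertex once and examines each edge once.
Vertex visits: 52
Edge visits: 512
V + E = 52 + 512 = 564


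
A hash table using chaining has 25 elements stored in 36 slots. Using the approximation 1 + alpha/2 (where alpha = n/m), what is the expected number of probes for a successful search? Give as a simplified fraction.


Load factor alpha = n/m = 25/36
Expected probes = 1 + alpha/2 = 1 + 25/(2*36)
= 1 + 25/72
= 72/72 + 25/72
= 97/72


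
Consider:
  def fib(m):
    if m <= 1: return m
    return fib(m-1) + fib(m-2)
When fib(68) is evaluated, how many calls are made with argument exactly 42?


Let N(m) = number of times fib(m) is called while evaluating fib(68).
N(68) = 1 (the initial call).
N(67) = 1 (only fib(68) calls it).
For 1 <= m <= 66: fib(m) is called by fib(m+1) and fib(m+2), so
  N(m) = N(m+1) + N(m+2).
fib(0) is called only by fib(2), so N(0) = N(2).
Walk down from m=68:
  N(68)=1, N(67)=1, N(66)=2, N(65)=3, N(64)=5, N(63)=8, N(62)=13, N(61)=21, N(60)=34, N(59)=55, N(58)=89, N(57)=144, N(56)=233, N(55)=377, N(54)=610, N(53)=987, N(52)=1597, N(51)=2584, N(50)=4181, N(49)=6765, N(48)=10946, N(47)=17711, N(46)=28657, N(45)=46368, N(44)=75025, N(43)=121393, N(42)=196418
N(42) = 196418


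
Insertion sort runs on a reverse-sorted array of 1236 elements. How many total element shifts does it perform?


Sum of shifts = 1 + 2 + 3 + ... + 1235
= 1236 * 1235 / 2
= 1526460 / 2
= 763230


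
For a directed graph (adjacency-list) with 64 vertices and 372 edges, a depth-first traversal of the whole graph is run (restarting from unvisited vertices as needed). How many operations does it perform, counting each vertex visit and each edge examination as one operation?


A full DFS traversal visits each vertex once and examines each edge once.
V = 64
E = 372
Sum = 64 + 372 = 436


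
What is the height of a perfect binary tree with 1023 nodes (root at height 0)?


A perfect binary tree with 1023 nodes:
  1023 = 2^10 - 1
  Levels: 0, 1, ..., 9
  Height = 9


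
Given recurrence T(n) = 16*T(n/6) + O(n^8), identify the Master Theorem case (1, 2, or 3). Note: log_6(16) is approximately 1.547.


Master Theorem parameters: a=16, b=6, c=8
log_b(a) = 1.547
Compare b^c with a: 6^8 = 1679616 > 16, so c > log_b(a).
Comparing c=8 vs log_b(a)=1.547:
8 > 1.547 => Case 3
Result: T(n) = O(n^8)
Master Theorem case = 3


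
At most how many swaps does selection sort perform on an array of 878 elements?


Each of the 877 passes places one element in its final position.
Pass 1: swap minimum into position 0
Pass 2: swap minimum of remaining into position 1
...
Pass 877: last two elements, one swap
Maximum swaps = 878 - 1 = 877


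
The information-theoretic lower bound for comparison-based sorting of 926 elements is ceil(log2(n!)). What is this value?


A binary decision tree of height h has at most 2^h leaves and needs at least n! of them, so h >= ceil(log2(n!)).
926! is far too large to multiply out, so use Stirling's series:
  ln(n!) ~ n ln n - n + (1/2) ln(2 pi n) + 1/(12n)  (error below 1/(360 n^3), negligible here)
  ln(926) = 6.8308742
  n ln n = 926 * 6.8308742 = 6325.3895
  (1/2) ln(2 pi * 926) = (1/2) ln(5818.2296) = 4.3344
  1/(12*926) = 0.0001
  ln(926!) ~ 6325.3895 - 926 + 4.3344 + 0.0001 = 5403.7240
Convert to base 2: log2(926!) = 5403.7240 / ln 2 = 5403.7240 / 0.69314718 = 7795.9258
ceil(7795.9258) = 7796


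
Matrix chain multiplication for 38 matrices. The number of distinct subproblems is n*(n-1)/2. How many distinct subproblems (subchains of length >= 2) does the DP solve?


Subproblems are indexed by (i, j) where i < j.
Number of such pairs = n*(n-1)/2
= 38 * 37 / 2
= 703


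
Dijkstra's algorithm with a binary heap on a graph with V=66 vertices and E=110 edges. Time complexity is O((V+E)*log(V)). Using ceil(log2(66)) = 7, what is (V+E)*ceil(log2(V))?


Dijkstra with a binary heap: each vertex is extracted once, each edge may relax once.
Each heap operation costs O(log V).
V + E = 66 + 110 = 176
ceil(log2(66)) = 7 (since 2^6 = 64 < 66 <= 128 = 2^7)
Total heap work = (V+E) * ceil(log2(V)) = 176 * 7 = 1232


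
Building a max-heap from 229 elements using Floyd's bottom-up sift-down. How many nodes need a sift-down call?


In a heap of 229 elements (0-indexed array):
  Last element index: 228
  Parent of last element: floor((228 - 1) / 2) = 113
  Internal nodes: indices 0 to 113
  Count = floor(229/2) = 114


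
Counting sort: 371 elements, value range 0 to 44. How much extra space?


n = 371 (output array)
k = 45 (count array for 45 distinct values)
Extra space = 371 + 45 = 416


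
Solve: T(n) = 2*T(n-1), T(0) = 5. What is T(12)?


Unrolling:
T(12) = 2*T(11) = 2^2*T(10) = ... = 2^12*T(0)
= 2^12 * 5
= 4096 * 5 = 20480


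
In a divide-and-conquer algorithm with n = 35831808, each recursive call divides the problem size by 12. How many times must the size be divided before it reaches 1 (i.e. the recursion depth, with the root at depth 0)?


Number of divisions = log_12(35831808)
Sizes: 35831808 -> 2985984 -> 248832 -> 20736 -> 1728 -> 144 -> 12 -> 1 (7 divisions)
Recursion depth = 7


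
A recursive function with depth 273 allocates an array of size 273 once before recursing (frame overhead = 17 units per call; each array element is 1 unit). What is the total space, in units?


Array allocation: 273 units (allocated once)
Stack frames: 273 deep * 17 per frame = 4641 units
Total = 273 + 4641 = 4914


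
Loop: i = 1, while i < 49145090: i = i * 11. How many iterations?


i multiplies by 11 each step:
i = 1 -> 11 -> 121 -> 1331 -> 14641 -> 161051 -> 1771561 -> 19487171 -> 214358881 (stop)
Iterations = ceil(log_11(49145090)) = 8


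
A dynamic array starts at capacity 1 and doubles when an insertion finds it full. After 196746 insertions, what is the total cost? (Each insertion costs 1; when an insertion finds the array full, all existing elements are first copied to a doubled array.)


Insertion cost: 196746 (one per element)
Resizes occur just before inserting elements 2, 3, 5, 9, ...
Elements copied at each resize: 1 + 2 + 4 + 8 + 16 + 32 + 64 + 128 + 256 + 512 + 1024 + 2048 + 4096 + 8192 + 16384 + 32768 + 65536 + 131072
Sum of copies = 262143 (geometric series: 2^k - 1)
Total = 196746 + 262143 = 458889


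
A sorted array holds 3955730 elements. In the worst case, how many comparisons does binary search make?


Halving sequence: 3955730 -> 1977865 -> 988932 -> 494466 -> 247233 -> 123616 -> 61808 -> 30904 -> 15452 -> 7726 -> 3863 -> 1931 -> 965 -> 482 -> 241 -> 120 -> 60 -> 30 -> 15 -> 7 -> 3 -> 1
Number of halvings = 21
Max comparisons = 21 + 1 = 22


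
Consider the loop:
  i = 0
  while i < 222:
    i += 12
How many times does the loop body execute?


Starting at i = 0, each iteration adds 12.
Iterations until i >= 222:
  Iteration 1: i = 0 -> i = 12
  Iteration 2: i = 12 -> i = 24
  Iteration 3: i = 24 -> i = 36
  Iteration 4: i = 36 -> i = 48
  Iteration 5: i = 48 -> i = 60
  Iteration 6: i = 60 -> i = 72
  Iteration 7: i = 72 -> i = 84
  Iteration 8: i = 84 -> i = 96
  ... continuing ...
Total iterations = ceil(222/12) = 19


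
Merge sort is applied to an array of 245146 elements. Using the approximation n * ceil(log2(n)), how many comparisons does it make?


Merge sort divides the array into halves recursively.
Number of levels = ceil(log2(245146)) = 18
At each level, approximately n = 245146 comparisons are needed for merging.
Total comparisons ~ n * ceil(log2(n)) = 245146 * 18 = 4412628


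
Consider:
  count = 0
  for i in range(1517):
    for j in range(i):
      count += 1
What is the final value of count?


For each i, the inner loop runs i times:
  i=0: inner runs 0 times
  i=1: inner runs 1 time
  i=2: inner runs 2 times
  i=3: inner runs 3 times
  i=4: inner runs 4 times
  i=5: inner runs 5 times
  i=6: inner runs 6 times
  i=7: inner runs 7 times
  ...
Total = 0 + 1 + 2 + ... + 1516 = 1517*(1517-1)/2 = 1149886


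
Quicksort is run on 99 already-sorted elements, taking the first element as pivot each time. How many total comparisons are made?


Sum of comparisons per partition:
98 + 97 + ... + 1 + 0
= 99 * (99 - 1) / 2
= 99 * 98 / 2
= 4851


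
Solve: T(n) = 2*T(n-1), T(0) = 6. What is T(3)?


Unrolling:
T(3) = 2*T(2) = 2^2*T(1) = ... = 2^3*T(0)
= 2^3 * 6
= 8 * 6 = 48


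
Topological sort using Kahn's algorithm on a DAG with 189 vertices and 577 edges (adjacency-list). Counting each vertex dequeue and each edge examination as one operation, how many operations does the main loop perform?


Kahn's algorithm:
  1. Compute in-degrees: O(V + E)
  2. Process queue: each vertex dequeued once (O(V))
     each edge examined once (O(E))
Total = V + E = 189 + 577 = 766


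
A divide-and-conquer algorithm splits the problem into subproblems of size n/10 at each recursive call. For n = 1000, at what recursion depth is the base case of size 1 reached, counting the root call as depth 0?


At each depth, the problem size is divided by 10:
  Depth 0: problem size = 1000
  Depth 1: problem size = 100
  Depth 2: problem size = 10
  Depth 3: problem size = 1 (base case)
The base case is reached at depth log_10(1000) = 3 (the tree has 4 levels counting depth 0, but the depth asked for is 3).
Recursion depth = 3


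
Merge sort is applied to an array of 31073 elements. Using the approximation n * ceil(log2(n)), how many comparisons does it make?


Merge sort divides the array into halves recursively.
Number of levels = ceil(log2(31073)) = 15
At each level, approximately n = 31073 comparisons are needed for merging.
Total comparisons ~ n * ceil(log2(n)) = 31073 * 15 = 466095


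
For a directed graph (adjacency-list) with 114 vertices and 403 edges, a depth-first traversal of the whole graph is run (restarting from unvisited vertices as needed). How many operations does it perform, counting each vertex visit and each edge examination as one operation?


A full DFS traversal visits each vertex once and examines each edge once.
V = 114
E = 403
Sum = 114 + 403 = 517


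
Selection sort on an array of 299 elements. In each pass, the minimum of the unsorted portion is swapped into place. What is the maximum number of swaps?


Selection sort performs one swap per pass:
  Pass 1: find min in positions 0 to 298, swap with position 0
  Pass 2: find min in positions 1 to 298, swap with position 1
  Pass 3: find min in positions 2 to 298, swap with position 2
  Pass 4: find min in positions 3 to 298, swap with position 3
  Pass 5: find min in positions 4 to 298, swap with position 4
  ... (293 more passes)
Total passes (and swaps) = n - 1 = 299 - 1 = 298


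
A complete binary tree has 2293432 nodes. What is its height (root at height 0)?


In a complete binary tree, level k holds nodes 2^k .. 2^(k+1)-1 (1-indexed).
Height = floor(log2(n)) = floor(log2(2293432)) = 21
Check: 2^21 = 2097152 <= 2293432 < 4194304 = 2^22


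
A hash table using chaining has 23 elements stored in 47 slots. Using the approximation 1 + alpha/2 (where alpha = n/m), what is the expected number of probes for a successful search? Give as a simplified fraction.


Load factor alpha = n/m = 23/47
Expected probes = 1 + alpha/2 = 1 + 23/(2*47)
= 1 + 23/94
= 94/94 + 23/94
= 117/94


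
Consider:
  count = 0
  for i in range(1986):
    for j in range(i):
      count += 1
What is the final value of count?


For each i, the inner loop runs i times:
  i=0: inner runs 0 times
  i=1: inner runs 1 time
  i=2: inner runs 2 times
  i=3: inner runs 3 times
  i=4: inner runs 4 times
  i=5: inner runs 5 times
  i=6: inner runs 6 times
  i=7: inner runs 7 times
  ...
Total = 0 + 1 + 2 + ... + 1985 = 1986*(1986-1)/2 = 1971105


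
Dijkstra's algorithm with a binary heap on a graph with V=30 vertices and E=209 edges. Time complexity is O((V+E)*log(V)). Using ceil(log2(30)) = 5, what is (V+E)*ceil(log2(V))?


Dijkstra with a binary heap: each vertex is extracted once, each edge may relax once.
Each heap operation costs O(log V).
V + E = 30 + 209 = 239
ceil(log2(30)) = 5 (since 2^4 = 16 < 30 <= 32 = 2^5)
Total heap work = (V+E) * ceil(log2(V)) = 239 * 5 = 1195


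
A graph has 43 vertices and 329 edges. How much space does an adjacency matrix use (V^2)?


Adjacency matrix: V x V grid of entries
Space = V^2 = 43^2 = 43 * 43 = 1849


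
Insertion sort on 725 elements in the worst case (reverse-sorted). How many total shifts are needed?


In the worst case (reverse-sorted), each element shifts past all previous:
  Element 1: 1 shifts
  Element 2: 2 shifts
  Element 3: 3 shifts
  Element 4: 4 shifts
  Element 5: 5 shifts
  ...
  Element 724: 724 shifts
Total = 1 + 2 + ... + 724
= 725*(725-1)/2 = 262450


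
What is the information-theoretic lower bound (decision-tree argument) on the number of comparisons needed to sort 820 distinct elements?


A binary decision tree of height h has at most 2^h leaves and needs at least n! of them, so h >= ceil(log2(n!)).
820! is far too large to multiply out, so use Stirling's series:
  ln(n!) ~ n ln n - n + (1/2) ln(2 pi n) + 1/(12n)  (error below 1/(360 n^3), negligible here)
  ln(820) = 6.7093043
  n ln n = 820 * 6.7093043 = 5501.6295
  (1/2) ln(2 pi * 820) = (1/2) ln(5152.2120) = 4.2736
  1/(12*820) = 0.0001
  ln(820!) ~ 5501.6295 - 820 + 4.2736 + 0.0001 = 4685.9032
Convert to base 2: log2(820!) = 4685.9032 / ln 2 = 4685.9032 / 0.69314718 = 6760.3293
ceil(6760.3293) = 6761


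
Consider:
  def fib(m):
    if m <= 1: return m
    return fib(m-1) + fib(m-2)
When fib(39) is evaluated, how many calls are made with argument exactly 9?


Let N(m) = number of times fib(m) is called while evaluating fib(39).
N(39) = 1 (the initial call).
N(38) = 1 (only fib(39) calls it).
For 1 <= m <= 37: fib(m) is called by fib(m+1) and fib(m+2), so
  N(m) = N(m+1) + N(m+2).
fib(0) is called only by fib(2), so N(0) = N(2).
Walk down from m=39:
  N(39)=1, N(38)=1, N(37)=2, N(36)=3, N(35)=5, N(34)=8, N(33)=13, N(32)=21, N(31)=34, N(30)=55, N(29)=89, N(28)=144, N(27)=233, N(26)=377, N(25)=610, N(24)=987, N(23)=1597, N(22)=2584, N(21)=4181, N(20)=6765, N(19)=10946, N(18)=17711, N(17)=28657, N(16)=46368, N(15)=75025, N(14)=121393, N(13)=196418, N(12)=317811, N(11)=514229, N(10)=832040, N(9)=1346269
N(9) = 1346269


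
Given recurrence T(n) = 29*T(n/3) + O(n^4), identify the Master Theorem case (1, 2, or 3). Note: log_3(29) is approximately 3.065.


Master Theorem parameters: a=29, b=3, c=4
log_b(a) = 3.065
Compare b^c with a: 3^4 = 81 > 29, so c > log_b(a).
Comparing c=4 vs log_b(a)=3.065:
4 > 3.065 => Case 3
Result: T(n) = O(n^4)
Master Theorem case = 3


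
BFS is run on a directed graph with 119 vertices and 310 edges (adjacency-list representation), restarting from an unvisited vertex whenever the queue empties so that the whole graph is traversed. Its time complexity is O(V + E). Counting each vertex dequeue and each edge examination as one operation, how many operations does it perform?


A full BFS traversal dequeues each vertex exactly once and examines each directed edge exactly once.
V = 119 (vertex processing cost)
E = 310 (edge examination cost)
Total operations proportional to V + E = 119 + 310 = 429


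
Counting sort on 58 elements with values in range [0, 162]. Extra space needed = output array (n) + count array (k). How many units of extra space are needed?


Output array size: 58 (to store sorted result)
Count array size: 163 (one slot per possible value, range 0 to 162)
Total extra space = 58 + 163 = 221


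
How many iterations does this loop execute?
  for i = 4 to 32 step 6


The loop variable i takes values starting at 4 and increments by 6 each iteration.
Sequence: i = 4, 10, 16, 22, 28
The upper bound 32 is inclusive, so the count is floor((last - first) / step) + 1:
floor((32 - 4) / 6) + 1 = floor(28/6) + 1 = 4 + 1 = 5


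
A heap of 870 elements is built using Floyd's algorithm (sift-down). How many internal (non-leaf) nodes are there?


Leaf nodes occupy roughly half the array.
Sift-down is called for each internal node, starting from the last one.
Internal nodes = floor(n/2) = floor(870/2) = 435


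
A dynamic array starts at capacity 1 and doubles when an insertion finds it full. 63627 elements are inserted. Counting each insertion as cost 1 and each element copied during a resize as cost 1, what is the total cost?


n = 63627
Insertion costs: 63627
Resizes copy 1, 2, 4, ... up to the largest power of 2 that is <= n-1 = 63626, i.e. 32768.
Copy costs = 1 + 2 + 4 + 8 + 16 + 32 + 64 + 128 + 256 + 512 + 1024 + 2048 + 4096 + 8192 + 16384 + 32768 = 65535
Total = 63627 + 65535 = 129162


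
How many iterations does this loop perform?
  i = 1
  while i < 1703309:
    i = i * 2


The loop variable doubles each iteration:
i = 1 -> 2 -> 4 -> 8 -> 16 -> 32 -> 64 -> 128 -> 256 -> 512 -> 1024 -> 2048 -> 4096 -> 8192 -> 16384 -> 32768 -> 65536 -> 131072 -> 262144 -> 524288 -> 1048576 -> 2097152 (stop, 2097152 >= 1703309)
Number of doublings = ceil(log2(1703309)) = 21


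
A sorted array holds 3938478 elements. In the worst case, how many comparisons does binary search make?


Halving sequence: 3938478 -> 1969239 -> 984619 -> 492309 -> 246154 -> 123077 -> 61538 -> 30769 -> 15384 -> 7692 -> 3846 -> 1923 -> 961 -> 480 -> 240 -> 120 -> 60 -> 30 -> 15 -> 7 -> 3 -> 1
Number of halvings = 21
Max comparisons = 21 + 1 = 22


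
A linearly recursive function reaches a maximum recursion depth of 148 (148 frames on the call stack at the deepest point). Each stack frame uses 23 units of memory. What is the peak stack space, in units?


Maximum recursion depth = 148 frames
Memory per frame = 23 units
Total stack space = depth * frame_size
= 148 * 23 = 3404


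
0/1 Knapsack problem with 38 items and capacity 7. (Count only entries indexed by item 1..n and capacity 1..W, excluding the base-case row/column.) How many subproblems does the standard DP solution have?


The DP table is indexed by (item, capacity).
Rows: 38 items
Columns: 7 capacity values (1 to W)
Total subproblems = 38 * 7 = 266


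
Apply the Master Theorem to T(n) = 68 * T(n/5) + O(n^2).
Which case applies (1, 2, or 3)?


The Master Theorem: T(n) = a*T(n/b) + O(n^c)
  a = 68, b = 5, c = 2
log_b(a) = log_5(68) ~ 2.622
Compare b^c with a: 5^2 = 25 < 68, so c < log_b(a).
Since c < log_b(a), Case 1 applies.
T(n) = O(n^(log_5 68)) ~ O(n^2.622)
Master Theorem case = 1


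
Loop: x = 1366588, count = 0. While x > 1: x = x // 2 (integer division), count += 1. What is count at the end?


The variable x halves each step:
x = 1366588 -> 683294 -> 341647 -> 170823 -> 85411 -> 42705 -> 21352 -> 10676 -> 5338 -> 2669 -> 1334 -> 667 -> 333 -> 166 -> 83 -> 41 -> 20 -> 10 -> 5 -> 2 -> 1
Number of halvings = floor(log2(1366588)) = 20


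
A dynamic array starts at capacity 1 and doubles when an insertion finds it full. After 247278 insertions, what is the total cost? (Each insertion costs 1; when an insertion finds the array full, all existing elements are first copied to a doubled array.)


Insertion cost: 247278 (one per element)
Resizes occur just before inserting elements 2, 3, 5, 9, ...
Elements copied at each resize: 1 + 2 + 4 + 8 + 16 + 32 + 64 + 128 + 256 + 512 + 1024 + 2048 + 4096 + 8192 + 16384 + 32768 + 65536 + 131072
Sum of copies = 262143 (geometric series: 2^k - 1)
Total = 247278 + 262143 = 509421


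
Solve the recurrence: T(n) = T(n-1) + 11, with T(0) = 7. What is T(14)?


Unrolling the recurrence:
T(14) = T(13) + 11
       = T(12) + 11 + 11
       = T(11) + 11*3
       ...
       = T(0) + 11*14
       = 7 + 154 = 161


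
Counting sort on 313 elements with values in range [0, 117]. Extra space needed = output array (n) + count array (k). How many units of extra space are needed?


Output array size: 313 (to store sorted result)
Count array size: 118 (one slot per possible value, range 0 to 117)
Total extra space = 313 + 118 = 431


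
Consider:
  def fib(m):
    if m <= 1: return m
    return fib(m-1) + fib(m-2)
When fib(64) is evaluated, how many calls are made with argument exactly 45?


Let N(m) = number of times fib(m) is called while evaluating fib(64).
N(64) = 1 (the initial call).
N(63) = 1 (only fib(64) calls it).
For 1 <= m <= 62: fib(m) is called by fib(m+1) and fib(m+2), so
  N(m) = N(m+1) + N(m+2).
fib(0) is called only by fib(2), so N(0) = N(2).
Walk down from m=64:
  N(64)=1, N(63)=1, N(62)=2, N(61)=3, N(60)=5, N(59)=8, N(58)=13, N(57)=21, N(56)=34, N(55)=55, N(54)=89, N(53)=144, N(52)=233, N(51)=377, N(50)=610, N(49)=987, N(48)=1597, N(47)=2584, N(46)=4181, N(45)=6765
N(45) = 6765


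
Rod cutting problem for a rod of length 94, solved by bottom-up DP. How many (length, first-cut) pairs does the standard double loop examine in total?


For each subproblem length i = 1..94, the inner loop considers i possible first cuts.
Total = 1 + 2 + ... + 94
= 94*(94+1)/2
= 94*95/2 = 4465


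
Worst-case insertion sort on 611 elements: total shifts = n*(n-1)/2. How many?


Sum of shifts = 1 + 2 + 3 + ... + 610
= 611 * 610 / 2
= 372710 / 2
= 186355


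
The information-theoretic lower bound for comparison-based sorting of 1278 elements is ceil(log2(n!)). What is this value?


A binary decision tree of height h has at most 2^h leaves and needs at least n! of them, so h >= ceil(log2(n!)).
1278! is far too large to multiply out, so use Stirling's series:
  ln(n!) ~ n ln n - n + (1/2) ln(2 pi n) + 1/(12n)  (error below 1/(360 n^3), negligible here)
  ln(1278) = 7.1530516
  n ln n = 1278 * 7.1530516 = 9141.5999
  (1/2) ln(2 pi * 1278) = (1/2) ln(8029.9108) = 4.4955
  1/(12*1278) = 0.0001
  ln(1278!) ~ 9141.5999 - 1278 + 4.4955 + 0.0001 = 7868.0955
Convert to base 2: log2(1278!) = 7868.0955 / ln 2 = 7868.0955 / 0.69314718 = 11351.2624
ceil(11351.2624) = 11352


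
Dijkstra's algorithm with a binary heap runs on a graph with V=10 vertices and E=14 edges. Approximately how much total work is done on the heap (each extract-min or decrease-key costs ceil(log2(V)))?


Dijkstra with a binary heap: each vertex is extracted once, each edge may relax once.
Each heap operation costs O(log V).
V + E = 10 + 14 = 24
ceil(log2(10)) = 4 (since 2^3 = 8 < 10 <= 16 = 2^4)
Total heap work = (V+E) * ceil(log2(V)) = 24 * 4 = 96


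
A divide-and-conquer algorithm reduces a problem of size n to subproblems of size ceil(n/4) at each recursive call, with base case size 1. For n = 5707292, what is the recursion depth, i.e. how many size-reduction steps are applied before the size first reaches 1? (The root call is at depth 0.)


Each step divides the size by 4 (rounding up); after k steps the size is ceil(n/4^k), which equals 1 exactly when 4^k >= n.
So the depth is the smallest k with 4^k >= 5707292, i.e. ceil(log_4(5707292)).
4^11 = 4194304 < 5707292 <= 16777216 = 4^12
Recursion depth = 12


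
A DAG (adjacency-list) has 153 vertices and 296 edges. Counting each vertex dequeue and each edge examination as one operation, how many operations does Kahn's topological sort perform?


V = 153 (vertex processing)
E = 296 (edge processing)
V + E = 153 + 296 = 449


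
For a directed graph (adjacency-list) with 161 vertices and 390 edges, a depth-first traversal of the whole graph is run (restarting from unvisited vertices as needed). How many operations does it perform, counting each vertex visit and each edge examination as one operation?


A full DFS traversal visits each vertex once and examines each edge once.
V = 161
E = 390
Sum = 161 + 390 = 551


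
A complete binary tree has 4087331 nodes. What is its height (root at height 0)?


In a complete binary tree, level k holds nodes 2^k .. 2^(k+1)-1 (1-indexed).
Height = floor(log2(n)) = floor(log2(4087331)) = 21
Check: 2^21 = 2097152 <= 4087331 < 4194304 = 2^22


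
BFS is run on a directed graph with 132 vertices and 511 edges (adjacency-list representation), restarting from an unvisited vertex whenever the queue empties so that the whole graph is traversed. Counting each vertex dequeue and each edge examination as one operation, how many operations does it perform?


A full BFS traversal dequeues each vertex exactly once and examines each directed edge exactly once.
V = 132 (vertex processing cost)
E = 511 (edge examination cost)
Total operations proportional to V + E = 132 + 511 = 643


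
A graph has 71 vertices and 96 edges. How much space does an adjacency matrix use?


Adjacency matrix: V x V grid of entries
Space = V^2 = 71^2 = 71 * 71 = 5041


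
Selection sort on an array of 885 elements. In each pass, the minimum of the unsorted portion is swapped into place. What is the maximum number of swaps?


Selection sort performs one swap per pass:
  Pass 1: find min in positions 0 to 884, swap with position 0
  Pass 2: find min in positions 1 to 884, swap with position 1
  Pass 3: find min in positions 2 to 884, swap with position 2
  Pass 4: find min in positions 3 to 884, swap with position 3
  Pass 5: find min in positions 4 to 884, swap with position 4
  ... (879 more passes)
Total passes (and swaps) = n - 1 = 885 - 1 = 884


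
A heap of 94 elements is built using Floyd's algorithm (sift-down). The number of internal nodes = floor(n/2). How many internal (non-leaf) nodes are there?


Leaf nodes occupy roughly half the array.
Sift-down is called for each internal node, starting from the last one.
Internal nodes = floor(n/2) = floor(94/2) = 47


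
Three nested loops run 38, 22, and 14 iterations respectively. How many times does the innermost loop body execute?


Loop 1 (outermost): 38 iterations
Loop 2 (middle): 22 iterations per outer
Loop 3 (innermost): 14 iterations per middle
Total = 38 * 22 * 14 = 11704


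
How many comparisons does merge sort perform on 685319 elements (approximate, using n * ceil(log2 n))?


Recursion depth: ceil(log2(685319)) = 20
Each recursion level merges n = 685319 elements
Total = 685319 * 20 = 13706380


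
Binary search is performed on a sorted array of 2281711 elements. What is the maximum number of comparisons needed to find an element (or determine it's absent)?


Binary search halves the search space each comparison:
  Step 1: search space = 2281711 -> 1140855
  Step 2: search space = 1140855 -> 570427
  Step 3: search space = 570427 -> 285213
  Step 4: search space = 285213 -> 142606
  Step 5: search space = 142606 -> 71303
  Step 6: search space = 71303 -> 35651
  Step 7: search space = 35651 -> 17825
  Step 8: search space = 17825 -> 8912
  Step 9: search space = 8912 -> 4456
  Step 10: search space = 4456 -> 2228
  Step 11: search space = 2228 -> 1114
  Step 12: search space = 1114 -> 557
  Step 13: search space = 557 -> 278
  Step 14: search space = 278 -> 139
  Step 15: search space = 139 -> 69
  Step 16: search space = 69 -> 34
  Step 17: search space = 34 -> 17
  Step 18: search space = 17 -> 8
  Step 19: search space = 8 -> 4
  Step 20: search space = 4 -> 2
  Step 21: search space = 2 -> 1
  Step 22: search space = 1 (final check)
Maximum comparisons = floor(log2(2281711)) + 1 = 21 + 1 = 22


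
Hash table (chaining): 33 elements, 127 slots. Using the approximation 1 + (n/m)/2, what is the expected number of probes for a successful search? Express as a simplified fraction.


Computing expected probes:
alpha = 33/127
= 1 + alpha/2
= 1 + 33/(2*127)
= (2*127 + 33) / (2*127)
= 287/254


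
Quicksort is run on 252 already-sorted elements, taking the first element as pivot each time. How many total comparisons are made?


Sum of comparisons per partition:
251 + 250 + ... + 1 + 0
= 252 * (252 - 1) / 2
= 252 * 251 / 2
= 31626


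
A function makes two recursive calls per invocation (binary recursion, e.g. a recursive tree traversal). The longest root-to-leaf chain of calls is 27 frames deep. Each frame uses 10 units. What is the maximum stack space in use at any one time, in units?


Binary recursion: the two calls run one after the other, so only one root-to-leaf chain of frames is on the stack at a time.
Maximum depth (longest chain) = 27 frames
Each frame = 10 units
Max stack space = 27 * 10 = 270


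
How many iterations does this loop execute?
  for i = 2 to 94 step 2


The loop variable i takes values starting at 2 and increments by 2 each iteration.
Sequence: i = 2, 4, 6, 8, 10, 12, 14, 16, 18, ...
The upper bound 94 is inclusive, so the count is floor((last - first) / step) + 1:
floor((94 - 2) / 2) + 1 = floor(92/2) + 1 = 46 + 1 = 47


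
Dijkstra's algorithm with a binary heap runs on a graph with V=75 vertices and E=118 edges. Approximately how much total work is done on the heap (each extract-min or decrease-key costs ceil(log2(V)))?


Dijkstra with a binary heap: each vertex is extracted once, each edge may relax once.
Each heap operation costs O(log V).
V + E = 75 + 118 = 193
ceil(log2(75)) = 7 (since 2^6 = 64 < 75 <= 128 = 2^7)
Total heap work = (V+E) * ceil(log2(V)) = 193 * 7 = 1351


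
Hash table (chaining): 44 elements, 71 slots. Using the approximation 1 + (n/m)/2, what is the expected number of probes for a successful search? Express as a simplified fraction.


Computing expected probes:
alpha = 44/71
= 1 + alpha/2
= 1 + 44/(2*71)
= (2*71 + 44) / (2*71)
= 186/142 = 93/71


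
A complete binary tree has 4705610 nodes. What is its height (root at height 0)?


In a complete binary tree, level k holds nodes 2^k .. 2^(k+1)-1 (1-indexed).
Height = floor(log2(n)) = floor(log2(4705610)) = 22
Check: 2^22 = 4194304 <= 4705610 < 8388608 = 2^23


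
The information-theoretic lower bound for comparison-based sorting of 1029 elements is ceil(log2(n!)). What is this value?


A binary decision tree of height h has at most 2^h leaves and needs at least n! of them, so h >= ceil(log2(n!)).
1029! is far too large to multiply out, so use Stirling's series:
  ln(n!) ~ n ln n - n + (1/2) ln(2 pi n) + 1/(12n)  (error below 1/(360 n^3), negligible here)
  ln(1029) = 6.9363427
  n ln n = 1029 * 6.9363427 = 7137.4966
  (1/2) ln(2 pi * 1029) = (1/2) ln(6465.3977) = 4.3871
  1/(12*1029) = 0.0001
  ln(1029!) ~ 7137.4966 - 1029 + 4.3871 + 0.0001 = 6112.8838
Convert to base 2: log2(1029!) = 6112.8838 / ln 2 = 6112.8838 / 0.69314718 = 8819.0272
ceil(8819.0272) = 8820


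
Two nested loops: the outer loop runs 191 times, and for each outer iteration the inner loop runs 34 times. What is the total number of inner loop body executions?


Outer loop: 191 iterations
Inner loop: 34 iterations per outer iteration
Total = 191 * 34 = 6494


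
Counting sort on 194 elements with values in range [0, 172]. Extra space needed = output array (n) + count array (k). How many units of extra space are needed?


Output array size: 194 (to store sorted result)
Count array size: 173 (one slot per possible value, range 0 to 172)
Total extra space = 194 + 173 = 367
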